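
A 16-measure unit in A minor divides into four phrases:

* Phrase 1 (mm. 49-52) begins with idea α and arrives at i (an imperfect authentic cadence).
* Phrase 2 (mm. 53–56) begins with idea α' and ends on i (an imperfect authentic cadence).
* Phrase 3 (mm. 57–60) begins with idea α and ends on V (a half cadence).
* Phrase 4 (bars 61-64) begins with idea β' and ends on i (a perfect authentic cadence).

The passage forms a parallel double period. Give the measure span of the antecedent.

In a double period the first pair of phrases (ending imperfect authentic cadence) is the large antecedent and the second pair (ending perfect authentic cadence) is the large consequent; the antecedent is measures 49–56.

measures 49–56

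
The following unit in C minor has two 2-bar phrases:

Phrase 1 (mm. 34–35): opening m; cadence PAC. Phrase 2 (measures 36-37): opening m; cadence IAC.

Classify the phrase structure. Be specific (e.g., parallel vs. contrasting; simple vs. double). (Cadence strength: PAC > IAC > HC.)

The second phrase closes with an imperfect authentic cadence, which is not stronger than the first phrase's perfect authentic cadence; without a weak→strong cadential pair there is no antecedent–consequent relationship, so this is a phrase group rather than a period.

phrase group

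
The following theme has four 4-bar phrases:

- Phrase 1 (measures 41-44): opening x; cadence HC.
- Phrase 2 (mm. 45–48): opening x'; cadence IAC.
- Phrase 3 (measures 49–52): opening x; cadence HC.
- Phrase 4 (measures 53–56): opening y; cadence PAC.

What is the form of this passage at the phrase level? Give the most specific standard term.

parallel double period

Four phrases in two halves: the first half (mm. 41–48) ends with an imperfect authentic cadence, the second (mm. 49–56) with a perfect authentic cadence — a large antecedent–consequent pair, i.e. a double period.
Phrase 3 begins with the same material as phrase 1, making it parallel.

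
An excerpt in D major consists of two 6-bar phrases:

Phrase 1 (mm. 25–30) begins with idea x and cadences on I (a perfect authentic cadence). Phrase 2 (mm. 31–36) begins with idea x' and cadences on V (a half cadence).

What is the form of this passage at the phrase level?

phrase group

The second phrase closes with a half cadence, which is not stronger than the first phrase's perfect authentic cadence; without a weak→strong cadential pair there is no antecedent–consequent relationship, so this is a phrase group rather than a period.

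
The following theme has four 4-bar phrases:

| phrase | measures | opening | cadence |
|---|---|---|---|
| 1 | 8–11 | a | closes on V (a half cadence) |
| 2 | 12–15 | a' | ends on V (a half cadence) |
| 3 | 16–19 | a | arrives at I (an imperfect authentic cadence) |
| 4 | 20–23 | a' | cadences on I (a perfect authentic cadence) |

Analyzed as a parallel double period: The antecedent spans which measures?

In a double period the four phrases pair into a large antecedent (phrases 1–2, ending half cadence) and a large consequent (phrases 3–4, ending perfect authentic cadence). The antecedent spans measures 8–15.

measures 8–15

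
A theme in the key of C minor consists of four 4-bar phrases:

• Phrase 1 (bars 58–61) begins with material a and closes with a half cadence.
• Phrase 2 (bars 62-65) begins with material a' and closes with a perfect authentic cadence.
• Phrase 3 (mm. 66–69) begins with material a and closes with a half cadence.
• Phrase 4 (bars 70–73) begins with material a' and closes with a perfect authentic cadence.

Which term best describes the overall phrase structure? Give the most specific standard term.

The cadence pattern HC–PAC–HC–PAC is weak–strong twice, and phrases 3–4 restate phrases 1–2: a period heard twice, not a double period (which would end weakly at phrase 2).

repeated period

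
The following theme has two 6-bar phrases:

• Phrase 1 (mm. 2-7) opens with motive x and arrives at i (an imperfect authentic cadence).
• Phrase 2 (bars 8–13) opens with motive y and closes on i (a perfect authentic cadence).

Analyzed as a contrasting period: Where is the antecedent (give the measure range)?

measures 2–7

The antecedent is the phrase ending with the weaker cadence (imperfect authentic cadence, phrase 1) and the consequent the one ending more conclusively (perfect authentic cadence, phrase 2); the antecedent is mm. 2–7.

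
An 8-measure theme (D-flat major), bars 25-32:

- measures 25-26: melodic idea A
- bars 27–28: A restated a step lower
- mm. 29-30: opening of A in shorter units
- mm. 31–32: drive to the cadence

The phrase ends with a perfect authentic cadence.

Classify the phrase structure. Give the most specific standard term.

sentence

Basic idea (bars 25–26) + its repetition (measures 27-28) form the presentation; fragmentation and cadence (measures 29–32) form the continuation — the 8-bar whole is a sentence.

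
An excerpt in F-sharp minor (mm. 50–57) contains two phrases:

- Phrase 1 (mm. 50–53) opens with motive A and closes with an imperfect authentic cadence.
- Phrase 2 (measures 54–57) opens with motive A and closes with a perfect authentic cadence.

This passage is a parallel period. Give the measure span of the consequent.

measures 54–57

The antecedent is the phrase ending with the weaker cadence (imperfect authentic cadence, phrase 1) and the consequent the one ending more conclusively (perfect authentic cadence, phrase 2); the consequent is mm. 54-57.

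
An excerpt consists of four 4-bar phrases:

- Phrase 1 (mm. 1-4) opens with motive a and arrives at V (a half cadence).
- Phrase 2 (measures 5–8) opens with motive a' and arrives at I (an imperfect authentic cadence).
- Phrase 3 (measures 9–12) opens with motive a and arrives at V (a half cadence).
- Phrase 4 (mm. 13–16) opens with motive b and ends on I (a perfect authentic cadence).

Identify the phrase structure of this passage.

parallel double period

Four phrases in two halves: the first half (measures 1–8) ends with an imperfect authentic cadence, the second (mm. 9–16) with a perfect authentic cadence — a large antecedent–consequent pair, i.e. a double period.
Phrase 3 begins with the same material as phrase 1, making it parallel.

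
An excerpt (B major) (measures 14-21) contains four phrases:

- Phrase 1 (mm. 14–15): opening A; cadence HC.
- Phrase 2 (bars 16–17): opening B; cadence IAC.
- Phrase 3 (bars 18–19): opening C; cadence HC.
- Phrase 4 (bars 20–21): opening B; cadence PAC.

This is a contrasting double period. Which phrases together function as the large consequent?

phrases 3 and 4

In a double period the first pair of phrases (ending imperfect authentic cadence) is the large antecedent and the second pair (ending perfect authentic cadence) is the large consequent; the consequent is phrases 3 and 4.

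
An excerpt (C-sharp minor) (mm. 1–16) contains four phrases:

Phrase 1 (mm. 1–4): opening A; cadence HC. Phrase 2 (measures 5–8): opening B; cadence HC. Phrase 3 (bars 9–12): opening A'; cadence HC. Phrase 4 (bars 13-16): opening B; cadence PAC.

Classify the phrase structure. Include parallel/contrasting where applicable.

Four phrases in two halves: the first half (mm. 1–8) ends with a half cadence, the second (mm. 9-16) with a perfect authentic cadence — a large antecedent–consequent pair, i.e. a double period.
Phrase 3 begins with the same material as phrase 1, making it parallel.

parallel double period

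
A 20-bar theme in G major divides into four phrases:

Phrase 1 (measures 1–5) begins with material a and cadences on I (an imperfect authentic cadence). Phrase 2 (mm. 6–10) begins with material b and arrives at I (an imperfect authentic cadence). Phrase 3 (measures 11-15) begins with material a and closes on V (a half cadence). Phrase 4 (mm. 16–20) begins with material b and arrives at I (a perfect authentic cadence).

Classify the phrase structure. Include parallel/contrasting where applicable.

parallel double period

Four phrases in two halves: the first half (mm. 1–10) ends with an imperfect authentic cadence, the second (mm. 11–20) with a perfect authentic cadence — a large antecedent–consequent pair, i.e. a double period.
Phrase 3 begins with the same material as phrase 1, making it parallel.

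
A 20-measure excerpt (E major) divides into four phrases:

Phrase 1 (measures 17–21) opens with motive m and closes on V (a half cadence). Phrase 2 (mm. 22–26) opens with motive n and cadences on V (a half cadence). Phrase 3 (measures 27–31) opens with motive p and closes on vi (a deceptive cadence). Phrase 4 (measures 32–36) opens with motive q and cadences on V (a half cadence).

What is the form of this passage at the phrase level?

phrase group

Phrase 4 ends with a half cadence, no stronger than phrase 2's half cadence, so the four phrases do not form a double period; nor do phrases 3–4 duplicate 1–2, so it is not a repeated period. With no phrase reaching a conclusive cadence, the passage is a phrase group.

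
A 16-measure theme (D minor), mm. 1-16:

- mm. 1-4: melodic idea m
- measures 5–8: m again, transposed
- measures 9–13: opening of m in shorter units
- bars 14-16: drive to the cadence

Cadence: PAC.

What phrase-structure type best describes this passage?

sentence

Basic idea (bars 1–4) + its repetition (bars 5–8) form the presentation; fragmentation and cadence (bars 9–16) form the continuation — the 16-bar whole is a sentence.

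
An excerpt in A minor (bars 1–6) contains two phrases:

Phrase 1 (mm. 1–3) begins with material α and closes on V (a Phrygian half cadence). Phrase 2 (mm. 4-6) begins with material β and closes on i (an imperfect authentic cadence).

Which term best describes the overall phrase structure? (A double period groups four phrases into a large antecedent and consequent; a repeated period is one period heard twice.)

contrasting period

Phrase 1 ends with a Phrygian half cadence (weaker) and phrase 2 with an imperfect authentic cadence (stronger): antecedent + consequent = a period.
The two phrases open with different material (α / β), so the period is contrasting.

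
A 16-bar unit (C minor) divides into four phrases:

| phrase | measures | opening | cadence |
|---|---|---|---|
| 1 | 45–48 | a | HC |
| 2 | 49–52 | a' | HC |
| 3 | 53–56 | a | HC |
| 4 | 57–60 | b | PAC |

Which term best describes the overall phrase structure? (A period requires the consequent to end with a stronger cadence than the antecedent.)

Four phrases in two halves: the first half (measures 45–52) ends with a half cadence, the second (measures 53–60) with a perfect authentic cadence — a large antecedent–consequent pair, i.e. a double period.
Phrase 3 begins with the same material as phrase 1, making it parallel.

parallel double period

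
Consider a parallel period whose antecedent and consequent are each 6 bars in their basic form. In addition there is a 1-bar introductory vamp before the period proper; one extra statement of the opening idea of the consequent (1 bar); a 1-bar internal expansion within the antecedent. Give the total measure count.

15 measures

Basic parallel period: 6 + 6 = 12 bars.
12 (basic form) + 1 (introduction) + 1 (extra statement) + 1 (internal expansion) = 15.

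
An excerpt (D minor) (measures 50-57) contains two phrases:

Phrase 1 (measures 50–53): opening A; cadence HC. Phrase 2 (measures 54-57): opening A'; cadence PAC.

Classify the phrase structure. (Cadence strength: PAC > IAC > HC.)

parallel period

Phrase 1 ends with a half cadence (weaker) and phrase 2 with a perfect authentic cadence (stronger): antecedent + consequent = a period.
The two phrases open with the same material (A / A'), so the period is parallel.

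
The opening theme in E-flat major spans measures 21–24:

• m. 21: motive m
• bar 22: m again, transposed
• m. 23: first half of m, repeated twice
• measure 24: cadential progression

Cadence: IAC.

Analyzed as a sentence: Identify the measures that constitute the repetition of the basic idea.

The presentation of a sentence is the basic idea (bar 21) plus its repetition (m. 22); the repetition of the basic idea is therefore bar 22.

measures 22–22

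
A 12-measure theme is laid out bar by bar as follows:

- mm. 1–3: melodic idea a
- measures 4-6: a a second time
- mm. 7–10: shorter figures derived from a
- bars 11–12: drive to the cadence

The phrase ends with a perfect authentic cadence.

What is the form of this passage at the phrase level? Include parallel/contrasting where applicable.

sentence

Basic idea (mm. 1-3) + its repetition (bars 4-6) form the presentation; fragmentation and cadence (measures 7–12) form the continuation — the 12-bar whole is a sentence.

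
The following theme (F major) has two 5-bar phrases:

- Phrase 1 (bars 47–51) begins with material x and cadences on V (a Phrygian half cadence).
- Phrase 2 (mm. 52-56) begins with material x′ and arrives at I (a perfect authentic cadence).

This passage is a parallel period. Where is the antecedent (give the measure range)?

measures 47–51

The antecedent is the phrase ending with the weaker cadence (Phrygian half cadence, phrase 1) and the consequent the one ending more conclusively (perfect authentic cadence, phrase 2); the antecedent is mm. 47–51.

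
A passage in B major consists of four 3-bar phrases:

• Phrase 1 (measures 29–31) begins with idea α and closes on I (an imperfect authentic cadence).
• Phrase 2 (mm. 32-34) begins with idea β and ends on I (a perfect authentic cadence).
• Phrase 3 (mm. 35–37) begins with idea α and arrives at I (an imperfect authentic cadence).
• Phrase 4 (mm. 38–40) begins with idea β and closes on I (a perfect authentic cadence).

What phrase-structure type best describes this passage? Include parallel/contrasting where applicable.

repeated period

The cadence pattern IAC–PAC–IAC–PAC is weak–strong twice, and phrases 3–4 restate phrases 1–2: a period heard twice, not a double period (which would end weakly at phrase 2).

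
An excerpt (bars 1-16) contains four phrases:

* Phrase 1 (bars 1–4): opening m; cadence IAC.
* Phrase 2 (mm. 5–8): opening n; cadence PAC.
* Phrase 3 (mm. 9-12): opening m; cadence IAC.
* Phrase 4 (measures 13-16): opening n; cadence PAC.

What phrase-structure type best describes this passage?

The cadence pattern IAC–PAC–IAC–PAC is weak–strong twice, and phrases 3–4 restate phrases 1–2: a period heard twice, not a double period (which would end weakly at phrase 2).

repeated period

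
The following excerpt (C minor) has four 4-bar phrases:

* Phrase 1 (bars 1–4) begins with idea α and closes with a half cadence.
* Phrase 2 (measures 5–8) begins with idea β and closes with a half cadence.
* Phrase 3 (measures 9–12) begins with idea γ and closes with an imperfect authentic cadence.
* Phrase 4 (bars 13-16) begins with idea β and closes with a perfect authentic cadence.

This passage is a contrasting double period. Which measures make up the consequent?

In a double period the four phrases pair into a large antecedent (phrases 1–2, ending half cadence) and a large consequent (phrases 3–4, ending perfect authentic cadence). The consequent spans mm. 9–16.

measures 9–16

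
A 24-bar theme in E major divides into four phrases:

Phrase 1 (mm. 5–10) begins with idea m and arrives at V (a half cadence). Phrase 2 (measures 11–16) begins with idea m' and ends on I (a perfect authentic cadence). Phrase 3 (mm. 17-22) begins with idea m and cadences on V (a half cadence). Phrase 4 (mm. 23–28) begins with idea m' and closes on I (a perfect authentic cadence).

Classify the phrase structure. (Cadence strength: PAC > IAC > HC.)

The cadence pattern HC–PAC–HC–PAC is weak–strong twice, and phrases 3–4 restate phrases 1–2: a period heard twice, not a double period (which would end weakly at phrase 2).

repeated period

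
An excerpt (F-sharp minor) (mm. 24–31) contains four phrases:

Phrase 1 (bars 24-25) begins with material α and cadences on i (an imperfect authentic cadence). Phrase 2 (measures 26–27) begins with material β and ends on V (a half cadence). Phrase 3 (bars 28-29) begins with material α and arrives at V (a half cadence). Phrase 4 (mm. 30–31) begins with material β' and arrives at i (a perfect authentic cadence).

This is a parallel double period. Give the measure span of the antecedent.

measures 24–27

In a double period the first pair of phrases (ending half cadence) is the large antecedent and the second pair (ending perfect authentic cadence) is the large consequent; the antecedent is measures 24–27.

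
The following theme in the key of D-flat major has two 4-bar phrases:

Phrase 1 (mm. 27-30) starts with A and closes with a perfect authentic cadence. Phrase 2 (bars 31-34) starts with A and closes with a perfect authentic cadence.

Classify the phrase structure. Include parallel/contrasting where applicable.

repeated phrase

Both phrases have the same opening (A) and the same cadence (perfect authentic cadence): the second is a restatement, not a consequent, so this is a repeated phrase rather than a period.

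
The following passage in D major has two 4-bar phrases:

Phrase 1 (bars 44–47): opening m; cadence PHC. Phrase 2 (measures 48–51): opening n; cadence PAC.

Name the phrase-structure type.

contrasting period

Phrase 1 ends with a Phrygian half cadence (weaker) and phrase 2 with a perfect authentic cadence (stronger): antecedent + consequent = a period.
The two phrases open with different material (m / n), so the period is contrasting.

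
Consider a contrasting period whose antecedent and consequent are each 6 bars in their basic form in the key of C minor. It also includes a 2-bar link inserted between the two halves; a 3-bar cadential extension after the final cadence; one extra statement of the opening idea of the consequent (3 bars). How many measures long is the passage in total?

Basic contrasting period: 6 + 6 = 12 bars.
12 (basic form) + 2 (link) + 3 (cadential extension) + 3 (extra statement) = 20.

20 measures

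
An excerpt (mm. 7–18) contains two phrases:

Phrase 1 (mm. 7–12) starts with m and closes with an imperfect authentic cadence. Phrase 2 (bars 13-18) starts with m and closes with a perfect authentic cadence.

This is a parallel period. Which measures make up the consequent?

measures 13–18

The phrase ending with the weaker cadence (imperfect authentic cadence) is the antecedent; the one ending more conclusively (perfect authentic cadence) is the consequent. The consequent is measures 13–18.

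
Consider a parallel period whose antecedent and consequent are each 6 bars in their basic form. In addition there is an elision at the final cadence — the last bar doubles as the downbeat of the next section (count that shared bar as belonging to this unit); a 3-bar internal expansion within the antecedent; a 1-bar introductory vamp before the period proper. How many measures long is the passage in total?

16 measures

Basic parallel period: 6 + 6 = 12 bars.
12 (basic form) + 3 (internal expansion) + 1 (introduction) = 16.
The elision shares a bar with the next section but does not change this unit's count.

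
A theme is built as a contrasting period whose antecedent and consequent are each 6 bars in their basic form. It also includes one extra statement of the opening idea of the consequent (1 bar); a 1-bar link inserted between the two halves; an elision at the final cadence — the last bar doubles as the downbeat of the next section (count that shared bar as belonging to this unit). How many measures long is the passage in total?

Basic contrasting period: 6 + 6 = 12 bars.
12 (basic form) + 1 (extra statement) + 1 (link) = 14.
The elision shares a bar with the next section but does not change this unit's count.

14 measures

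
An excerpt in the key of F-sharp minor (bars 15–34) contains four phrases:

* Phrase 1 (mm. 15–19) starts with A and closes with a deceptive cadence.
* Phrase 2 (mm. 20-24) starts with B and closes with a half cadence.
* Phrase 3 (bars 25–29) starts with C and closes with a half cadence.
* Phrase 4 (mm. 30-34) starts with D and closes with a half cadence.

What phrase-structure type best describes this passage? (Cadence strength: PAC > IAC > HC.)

phrase group

Phrase 4 ends with a half cadence, no stronger than phrase 2's half cadence, so the four phrases do not form a double period; nor do phrases 3–4 duplicate 1–2, so it is not a repeated period. With no phrase reaching a conclusive cadence, the passage is a phrase group.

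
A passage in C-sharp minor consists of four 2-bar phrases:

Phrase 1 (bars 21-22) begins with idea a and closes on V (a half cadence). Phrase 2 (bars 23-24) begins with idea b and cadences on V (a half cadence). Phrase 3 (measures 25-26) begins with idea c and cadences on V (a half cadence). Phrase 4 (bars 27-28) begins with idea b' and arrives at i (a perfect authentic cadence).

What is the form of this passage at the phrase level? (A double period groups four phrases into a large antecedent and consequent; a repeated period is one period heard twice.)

contrasting double period

Four phrases in two halves: the first half (mm. 21–24) ends with a half cadence, the second (mm. 25-28) with a perfect authentic cadence — a large antecedent–consequent pair, i.e. a double period.
Phrase 3 begins with different material from phrase 1, making it contrasting.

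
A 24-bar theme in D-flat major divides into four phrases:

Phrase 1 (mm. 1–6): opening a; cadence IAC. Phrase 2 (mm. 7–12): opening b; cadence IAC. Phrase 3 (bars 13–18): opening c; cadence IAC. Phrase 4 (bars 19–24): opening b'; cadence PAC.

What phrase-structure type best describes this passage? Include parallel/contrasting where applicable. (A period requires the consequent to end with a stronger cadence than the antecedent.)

contrasting double period

Four phrases in two halves: the first half (mm. 1-12) ends with an imperfect authentic cadence, the second (mm. 13–24) with a perfect authentic cadence — a large antecedent–consequent pair, i.e. a double period.
Phrase 3 begins with different material from phrase 1, making it contrasting.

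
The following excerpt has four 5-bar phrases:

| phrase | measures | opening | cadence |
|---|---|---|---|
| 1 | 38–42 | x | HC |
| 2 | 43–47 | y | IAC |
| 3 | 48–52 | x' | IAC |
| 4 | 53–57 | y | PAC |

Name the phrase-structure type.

parallel double period

Four phrases in two halves: the first half (mm. 38–47) ends with an imperfect authentic cadence, the second (mm. 48-57) with a perfect authentic cadence — a large antecedent–consequent pair, i.e. a double period.
Phrase 3 begins with the same material as phrase 1, making it parallel.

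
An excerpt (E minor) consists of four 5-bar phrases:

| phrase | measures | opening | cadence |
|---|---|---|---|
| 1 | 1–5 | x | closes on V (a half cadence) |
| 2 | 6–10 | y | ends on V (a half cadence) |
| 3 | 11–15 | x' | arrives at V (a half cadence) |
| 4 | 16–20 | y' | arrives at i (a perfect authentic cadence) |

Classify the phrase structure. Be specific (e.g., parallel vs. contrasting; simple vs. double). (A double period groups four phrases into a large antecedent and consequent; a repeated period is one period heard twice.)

parallel double period

Four phrases in two halves: the first half (measures 1-10) ends with a half cadence, the second (bars 11-20) with a perfect authentic cadence — a large antecedent–consequent pair, i.e. a double period.
Phrase 3 begins with the same material as phrase 1, making it parallel.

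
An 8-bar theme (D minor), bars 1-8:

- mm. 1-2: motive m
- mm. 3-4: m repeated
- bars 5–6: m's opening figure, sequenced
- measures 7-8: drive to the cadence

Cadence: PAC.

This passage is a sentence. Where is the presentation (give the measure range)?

measures 1–4

The presentation of a sentence is the basic idea (mm. 1–2) plus its repetition (bars 3–4); the presentation is therefore mm. 1–4.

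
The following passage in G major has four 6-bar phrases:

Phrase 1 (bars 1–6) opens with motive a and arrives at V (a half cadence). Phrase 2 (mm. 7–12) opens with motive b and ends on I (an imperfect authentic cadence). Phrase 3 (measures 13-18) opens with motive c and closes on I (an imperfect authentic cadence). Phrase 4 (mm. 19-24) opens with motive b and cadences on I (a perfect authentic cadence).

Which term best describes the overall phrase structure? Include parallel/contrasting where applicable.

Four phrases in two halves: the first half (mm. 1-12) ends with an imperfect authentic cadence, the second (mm. 13–24) with a perfect authentic cadence — a large antecedent–consequent pair, i.e. a double period.
Phrase 3 begins with different material from phrase 1, making it contrasting.

contrasting double period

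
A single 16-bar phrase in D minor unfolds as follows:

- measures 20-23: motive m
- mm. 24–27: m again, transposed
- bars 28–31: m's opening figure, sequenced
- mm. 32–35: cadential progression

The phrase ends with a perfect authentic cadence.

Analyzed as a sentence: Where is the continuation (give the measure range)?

measures 28–35

After the presentation (bars 20-27), the continuation covers the fragmentation through the cadence: mm. 28–35.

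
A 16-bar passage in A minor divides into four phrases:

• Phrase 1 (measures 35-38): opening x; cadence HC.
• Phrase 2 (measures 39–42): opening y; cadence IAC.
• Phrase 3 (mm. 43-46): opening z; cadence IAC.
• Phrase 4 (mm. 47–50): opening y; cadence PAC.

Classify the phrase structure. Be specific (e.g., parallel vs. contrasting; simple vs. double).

contrasting double period

Four phrases in two halves: the first half (bars 35–42) ends with an imperfect authentic cadence, the second (measures 43–50) with a perfect authentic cadence — a large antecedent–consequent pair, i.e. a double period.
Phrase 3 begins with different material from phrase 1, making it contrasting.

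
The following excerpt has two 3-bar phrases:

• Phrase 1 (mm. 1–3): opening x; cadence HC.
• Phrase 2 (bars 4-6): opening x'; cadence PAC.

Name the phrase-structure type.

parallel period

Phrase 1 ends with a half cadence (weaker) and phrase 2 with a perfect authentic cadence (stronger): antecedent + consequent = a period.
The two phrases open with the same material (x / x'), so the period is parallel.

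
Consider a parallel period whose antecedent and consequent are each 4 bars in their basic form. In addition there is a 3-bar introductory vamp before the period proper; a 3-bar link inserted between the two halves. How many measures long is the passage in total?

Basic parallel period: 4 + 4 = 8 bars.
8 (basic form) + 3 (introduction) + 3 (link) = 14.

14 measures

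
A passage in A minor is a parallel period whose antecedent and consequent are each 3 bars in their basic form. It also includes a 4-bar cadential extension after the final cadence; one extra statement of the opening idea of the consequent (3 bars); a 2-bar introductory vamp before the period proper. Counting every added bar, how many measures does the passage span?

Basic parallel period: 3 + 3 = 6 bars.
6 (basic form) + 4 (cadential extension) + 3 (extra statement) + 2 (introduction) = 15.

15 measures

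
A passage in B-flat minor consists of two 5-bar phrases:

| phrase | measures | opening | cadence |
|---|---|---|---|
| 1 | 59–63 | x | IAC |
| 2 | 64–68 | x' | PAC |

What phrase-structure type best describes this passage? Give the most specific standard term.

parallel period

Phrase 1 ends with an imperfect authentic cadence (weaker) and phrase 2 with a perfect authentic cadence (stronger): antecedent + consequent = a period.
The two phrases open with the same material (x / x'), so the period is parallel.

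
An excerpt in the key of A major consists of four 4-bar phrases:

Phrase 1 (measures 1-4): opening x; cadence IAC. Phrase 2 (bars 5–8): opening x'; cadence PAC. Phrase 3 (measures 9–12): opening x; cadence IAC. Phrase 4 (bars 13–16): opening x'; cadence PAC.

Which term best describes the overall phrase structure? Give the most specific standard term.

repeated period

The cadence pattern IAC–PAC–IAC–PAC is weak–strong twice, and phrases 3–4 restate phrases 1–2: a period heard twice, not a double period (which would end weakly at phrase 2).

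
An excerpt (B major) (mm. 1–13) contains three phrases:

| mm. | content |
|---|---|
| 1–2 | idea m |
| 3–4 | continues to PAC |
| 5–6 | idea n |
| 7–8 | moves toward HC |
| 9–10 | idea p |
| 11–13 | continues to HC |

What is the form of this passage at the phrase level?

The final phrase closes with a half cadence, which is not stronger than the preceding half cadence; the 3 phrases lack an overall antecedent–consequent design and so form a phrase group.

phrase group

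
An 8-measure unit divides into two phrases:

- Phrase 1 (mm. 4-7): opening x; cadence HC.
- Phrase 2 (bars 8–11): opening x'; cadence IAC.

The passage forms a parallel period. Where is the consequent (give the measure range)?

measures 8–11

The antecedent is the phrase ending with the weaker cadence (half cadence, phrase 1) and the consequent the one ending more conclusively (imperfect authentic cadence, phrase 2); the consequent is measures 8–11.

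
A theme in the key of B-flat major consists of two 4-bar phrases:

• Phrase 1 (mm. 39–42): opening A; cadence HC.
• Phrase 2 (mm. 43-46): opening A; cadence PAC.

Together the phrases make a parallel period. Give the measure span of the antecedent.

measures 39–42

The phrase ending with the weaker cadence (half cadence) is the antecedent; the one ending more conclusively (perfect authentic cadence) is the consequent. The antecedent is measures 39–42.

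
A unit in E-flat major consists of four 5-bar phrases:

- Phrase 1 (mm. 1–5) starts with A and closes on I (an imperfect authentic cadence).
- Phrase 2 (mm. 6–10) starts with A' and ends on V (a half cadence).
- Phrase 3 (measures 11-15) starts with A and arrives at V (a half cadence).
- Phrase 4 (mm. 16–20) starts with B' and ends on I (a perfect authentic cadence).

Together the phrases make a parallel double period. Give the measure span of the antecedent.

In a double period the first pair of phrases (ending half cadence) is the large antecedent and the second pair (ending perfect authentic cadence) is the large consequent; the antecedent is measures 1–10.

measures 1–10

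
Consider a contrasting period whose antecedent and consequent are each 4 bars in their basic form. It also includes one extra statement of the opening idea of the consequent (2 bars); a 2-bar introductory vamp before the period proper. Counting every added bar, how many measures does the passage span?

12 measures

Basic contrasting period: 4 + 4 = 8 bars.
8 (basic form) + 2 (extra statement) + 2 (introduction) = 12.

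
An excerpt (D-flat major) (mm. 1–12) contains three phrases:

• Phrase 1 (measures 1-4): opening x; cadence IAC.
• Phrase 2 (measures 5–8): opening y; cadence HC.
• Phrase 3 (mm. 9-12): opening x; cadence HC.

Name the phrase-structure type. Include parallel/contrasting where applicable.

phrase group

The final phrase closes with a half cadence, which is not stronger than the preceding half cadence; the 3 phrases lack an overall antecedent–consequent design and so form a phrase group.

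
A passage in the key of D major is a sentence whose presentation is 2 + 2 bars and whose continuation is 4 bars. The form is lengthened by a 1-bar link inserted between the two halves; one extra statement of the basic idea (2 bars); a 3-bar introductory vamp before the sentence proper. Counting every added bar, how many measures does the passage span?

Basic sentence: 2 + 2 + 4 = 8 bars.
8 (basic form) + 1 (link) + 2 (extra statement) + 3 (introduction) = 14.

14 measures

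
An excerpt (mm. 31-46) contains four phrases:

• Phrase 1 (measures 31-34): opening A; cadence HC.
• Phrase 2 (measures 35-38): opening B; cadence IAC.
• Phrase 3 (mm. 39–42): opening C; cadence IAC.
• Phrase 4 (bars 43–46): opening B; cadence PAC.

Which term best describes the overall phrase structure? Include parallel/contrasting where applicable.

Four phrases in two halves: the first half (measures 31–38) ends with an imperfect authentic cadence, the second (measures 39–46) with a perfect authentic cadence — a large antecedent–consequent pair, i.e. a double period.
Phrase 3 begins with different material from phrase 1, making it contrasting.

contrasting double period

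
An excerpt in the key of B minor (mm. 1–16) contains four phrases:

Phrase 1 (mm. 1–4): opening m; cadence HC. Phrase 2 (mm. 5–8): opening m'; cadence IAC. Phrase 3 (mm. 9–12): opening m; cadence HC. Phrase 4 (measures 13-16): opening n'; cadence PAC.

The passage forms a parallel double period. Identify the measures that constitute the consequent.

measures 9–16

In a double period the four phrases pair into a large antecedent (phrases 1–2, ending imperfect authentic cadence) and a large consequent (phrases 3–4, ending perfect authentic cadence). The consequent spans measures 9-16.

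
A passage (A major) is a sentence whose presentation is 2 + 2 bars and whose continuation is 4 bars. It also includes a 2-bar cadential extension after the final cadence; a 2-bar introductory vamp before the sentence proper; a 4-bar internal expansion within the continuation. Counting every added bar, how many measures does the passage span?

Basic sentence: 2 + 2 + 4 = 8 bars.
8 (basic form) + 2 (cadential extension) + 2 (introduction) + 4 (internal expansion) = 16.

16 measures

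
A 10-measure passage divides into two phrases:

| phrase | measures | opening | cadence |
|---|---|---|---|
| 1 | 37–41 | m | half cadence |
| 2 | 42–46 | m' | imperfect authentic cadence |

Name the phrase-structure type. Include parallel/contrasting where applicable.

parallel period

Phrase 1 ends with a half cadence (weaker) and phrase 2 with an imperfect authentic cadence (stronger): antecedent + consequent = a period.
The two phrases open with the same material (m / m'), so the period is parallel.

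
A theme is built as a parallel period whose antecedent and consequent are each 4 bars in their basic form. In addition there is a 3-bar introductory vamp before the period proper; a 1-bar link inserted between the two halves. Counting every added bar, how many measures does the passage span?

12 measures

Basic parallel period: 4 + 4 = 8 bars.
8 (basic form) + 3 (introduction) + 1 (link) = 12.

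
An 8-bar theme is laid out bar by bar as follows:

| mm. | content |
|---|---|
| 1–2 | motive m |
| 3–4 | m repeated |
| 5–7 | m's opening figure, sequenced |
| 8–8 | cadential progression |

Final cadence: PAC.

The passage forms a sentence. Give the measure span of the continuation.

measures 5–8

After the presentation (mm. 1–4), the continuation covers the fragmentation through the cadence: mm. 5-8.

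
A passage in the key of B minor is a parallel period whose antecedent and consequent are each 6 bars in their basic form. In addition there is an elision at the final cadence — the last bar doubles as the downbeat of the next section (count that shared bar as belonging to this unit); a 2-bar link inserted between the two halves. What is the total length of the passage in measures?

Basic parallel period: 6 + 6 = 12 bars.
12 (basic form) + 2 (link) = 14.
The elision shares a bar with the next section but does not change this unit's count.

14 measures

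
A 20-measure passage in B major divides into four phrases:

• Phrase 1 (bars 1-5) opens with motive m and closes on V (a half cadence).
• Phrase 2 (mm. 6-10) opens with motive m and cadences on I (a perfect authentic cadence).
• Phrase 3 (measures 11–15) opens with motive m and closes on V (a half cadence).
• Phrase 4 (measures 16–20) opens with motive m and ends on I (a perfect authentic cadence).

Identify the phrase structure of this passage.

repeated period

The cadence pattern HC–PAC–HC–PAC is weak–strong twice, and phrases 3–4 restate phrases 1–2: a period heard twice, not a double period (which would end weakly at phrase 2).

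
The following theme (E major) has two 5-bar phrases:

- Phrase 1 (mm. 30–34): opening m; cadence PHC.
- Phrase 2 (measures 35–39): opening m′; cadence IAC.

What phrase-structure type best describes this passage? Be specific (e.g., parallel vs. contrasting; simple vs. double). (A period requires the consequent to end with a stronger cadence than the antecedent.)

parallel period

Phrase 1 ends with a Phrygian half cadence (weaker) and phrase 2 with an imperfect authentic cadence (stronger): antecedent + consequent = a period.
The two phrases open with the same material (m / m′), so the period is parallel.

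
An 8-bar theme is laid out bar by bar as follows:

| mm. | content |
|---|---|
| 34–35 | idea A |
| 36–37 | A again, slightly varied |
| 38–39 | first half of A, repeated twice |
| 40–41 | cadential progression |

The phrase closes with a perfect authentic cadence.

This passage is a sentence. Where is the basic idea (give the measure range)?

measures 34–35

The presentation of a sentence is the basic idea (mm. 34–35) plus its repetition (bars 36–37); the basic idea is therefore bars 34–35.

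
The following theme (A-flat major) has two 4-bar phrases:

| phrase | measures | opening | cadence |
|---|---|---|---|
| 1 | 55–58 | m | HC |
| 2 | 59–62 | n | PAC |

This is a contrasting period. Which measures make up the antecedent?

measures 55–58

The phrase ending with the weaker cadence (half cadence) is the antecedent; the one ending more conclusively (perfect authentic cadence) is the consequent. The antecedent is measures 55–58.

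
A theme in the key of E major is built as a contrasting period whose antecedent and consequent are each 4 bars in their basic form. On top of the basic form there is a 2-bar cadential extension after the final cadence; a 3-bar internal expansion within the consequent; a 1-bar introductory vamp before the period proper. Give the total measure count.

14 measures

Basic contrasting period: 4 + 4 = 8 bars.
8 (basic form) + 2 (cadential extension) + 3 (internal expansion) + 1 (introduction) = 14.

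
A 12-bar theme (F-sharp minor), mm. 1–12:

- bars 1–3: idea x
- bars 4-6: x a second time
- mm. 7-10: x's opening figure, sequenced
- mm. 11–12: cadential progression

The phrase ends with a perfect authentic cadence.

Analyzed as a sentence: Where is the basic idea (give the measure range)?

measures 1–3

The presentation of a sentence is the basic idea (measures 1–3) plus its repetition (mm. 4–6); the basic idea is therefore mm. 1-3.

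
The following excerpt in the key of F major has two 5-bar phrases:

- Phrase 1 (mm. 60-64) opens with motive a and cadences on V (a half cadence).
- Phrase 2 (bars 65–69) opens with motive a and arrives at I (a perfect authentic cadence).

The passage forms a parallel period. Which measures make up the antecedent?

The antecedent is the phrase ending with the weaker cadence (half cadence, phrase 1) and the consequent the one ending more conclusively (perfect authentic cadence, phrase 2); the antecedent is bars 60-64.

measures 60–64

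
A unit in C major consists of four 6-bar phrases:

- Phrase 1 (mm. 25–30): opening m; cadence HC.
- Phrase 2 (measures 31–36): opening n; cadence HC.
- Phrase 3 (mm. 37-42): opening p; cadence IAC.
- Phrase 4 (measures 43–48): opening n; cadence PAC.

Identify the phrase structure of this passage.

contrasting double period

Four phrases in two halves: the first half (bars 25-36) ends with a half cadence, the second (measures 37-48) with a perfect authentic cadence — a large antecedent–consequent pair, i.e. a double period.
Phrase 3 begins with different material from phrase 1, making it contrasting.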